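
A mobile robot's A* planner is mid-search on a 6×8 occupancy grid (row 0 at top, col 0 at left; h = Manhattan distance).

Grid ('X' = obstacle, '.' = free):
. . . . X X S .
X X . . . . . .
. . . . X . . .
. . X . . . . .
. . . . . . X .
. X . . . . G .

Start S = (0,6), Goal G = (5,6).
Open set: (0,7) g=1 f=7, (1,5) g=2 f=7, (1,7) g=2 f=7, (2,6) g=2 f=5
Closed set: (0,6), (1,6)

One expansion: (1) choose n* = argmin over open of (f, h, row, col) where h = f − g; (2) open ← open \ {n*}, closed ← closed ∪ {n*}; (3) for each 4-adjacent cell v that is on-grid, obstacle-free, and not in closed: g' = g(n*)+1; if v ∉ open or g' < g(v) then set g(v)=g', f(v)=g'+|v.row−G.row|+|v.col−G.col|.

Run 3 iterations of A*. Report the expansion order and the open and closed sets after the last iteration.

order=[(2,6) → (3,6) → (3,5)]; open=[(0,7) g=1 f=7, (1,5) g=2 f=7, (1,7) g=2 f=7, (2,5) g=3 f=7, (2,7) g=3 f=7, (3,4) g=5 f=9, (3,7) g=4 f=7, (4,5) g=5 f=7]; closed=[(0,6), (1,6), (2,6), (3,5), (3,6)]

step 1: expand (2,6) (f=5, h=3) → closed; open now [(0,7) g=1 f=7, (1,5) g=2 f=7, (1,7) g=2 f=7, (2,5) g=3 f=7, (2,7) g=3 f=7, (3,6) g=3 f=5]
step 2: expand (3,6) (f=5, h=2) → closed; open now [(0,7) g=1 f=7, (1,5) g=2 f=7, (1,7) g=2 f=7, (2,5) g=3 f=7, (2,7) g=3 f=7, (3,5) g=4 f=7, (3,7) g=4 f=7]
step 3: expand (3,5) (f=7, h=3) → closed; open now [(0,7) g=1 f=7, (1,5) g=2 f=7, (1,7) g=2 f=7, (2,5) g=3 f=7, (2,7) g=3 f=7, (3,4) g=5 f=9, (3,7) g=4 f=7, (4,5) g=5 f=7]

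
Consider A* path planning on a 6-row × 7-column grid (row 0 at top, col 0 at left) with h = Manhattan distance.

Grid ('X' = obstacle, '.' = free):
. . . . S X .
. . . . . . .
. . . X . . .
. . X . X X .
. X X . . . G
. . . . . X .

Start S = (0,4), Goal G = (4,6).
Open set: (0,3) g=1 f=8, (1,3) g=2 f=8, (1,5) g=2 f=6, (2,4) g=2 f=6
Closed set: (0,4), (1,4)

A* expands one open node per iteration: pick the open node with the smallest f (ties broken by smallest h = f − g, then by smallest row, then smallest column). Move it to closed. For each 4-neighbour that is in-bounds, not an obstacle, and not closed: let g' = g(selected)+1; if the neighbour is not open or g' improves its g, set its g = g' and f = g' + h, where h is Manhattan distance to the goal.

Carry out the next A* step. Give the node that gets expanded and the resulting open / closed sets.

expanded=(1,5); open=[(0,3) g=1 f=8, (1,3) g=2 f=8, (1,6) g=3 f=6, (2,4) g=2 f=6, (2,5) g=3 f=6]; closed=[(0,4), (1,4), (1,5)]

step 1: expand (1,5) (f=6, h=4) → closed; open now [(0,3) g=1 f=8, (1,3) g=2 f=8, (1,6) g=3 f=6, (2,4) g=2 f=6, (2,5) g=3 f=6]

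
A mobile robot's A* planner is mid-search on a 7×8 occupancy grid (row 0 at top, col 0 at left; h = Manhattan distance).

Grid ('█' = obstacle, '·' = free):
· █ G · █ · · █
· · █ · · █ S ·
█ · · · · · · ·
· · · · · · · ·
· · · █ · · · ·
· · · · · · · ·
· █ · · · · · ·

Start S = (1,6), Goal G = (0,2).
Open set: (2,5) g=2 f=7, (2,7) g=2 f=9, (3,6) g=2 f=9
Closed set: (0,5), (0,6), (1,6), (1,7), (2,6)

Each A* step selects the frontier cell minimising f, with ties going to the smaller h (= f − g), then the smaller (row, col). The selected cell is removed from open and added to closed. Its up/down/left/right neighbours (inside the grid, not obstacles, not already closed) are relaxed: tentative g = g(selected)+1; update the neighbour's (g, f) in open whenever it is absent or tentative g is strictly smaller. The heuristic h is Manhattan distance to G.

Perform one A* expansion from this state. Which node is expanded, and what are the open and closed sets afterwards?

expanded=(2,5); open=[(2,4) g=3 f=7, (2,7) g=2 f=9, (3,5) g=3 f=9, (3,6) g=2 f=9]; closed=[(0,5), (0,6), (1,6), (1,7), (2,5), (2,6)]

step 1: expand (2,5) (f=7, h=5) → closed; open now [(2,4) g=3 f=7, (2,7) g=2 f=9, (3,5) g=3 f=9, (3,6) g=2 f=9]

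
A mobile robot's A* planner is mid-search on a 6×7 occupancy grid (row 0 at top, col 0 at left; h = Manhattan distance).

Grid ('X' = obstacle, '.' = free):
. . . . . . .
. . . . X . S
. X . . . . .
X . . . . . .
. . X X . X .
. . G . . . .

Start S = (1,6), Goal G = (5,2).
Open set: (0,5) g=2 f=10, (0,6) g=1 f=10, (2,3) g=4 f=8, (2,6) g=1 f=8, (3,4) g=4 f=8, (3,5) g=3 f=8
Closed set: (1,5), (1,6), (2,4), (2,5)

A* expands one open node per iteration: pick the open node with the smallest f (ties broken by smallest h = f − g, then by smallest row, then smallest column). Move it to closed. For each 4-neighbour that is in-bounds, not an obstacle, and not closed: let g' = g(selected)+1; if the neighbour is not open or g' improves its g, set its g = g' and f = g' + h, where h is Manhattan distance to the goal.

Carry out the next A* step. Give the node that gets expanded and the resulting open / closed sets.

expanded=(2,3); open=[(0,5) g=2 f=10, (0,6) g=1 f=10, (1,3) g=5 f=10, (2,2) g=5 f=8, (2,6) g=1 f=8, (3,3) g=5 f=8, (3,4) g=4 f=8, (3,5) g=3 f=8]; closed=[(1,5), (1,6), (2,3), (2,4), (2,5)]

step 1: expand (2,3) (f=8, h=4) → closed; open now [(0,5) g=2 f=10, (0,6) g=1 f=10, (1,3) g=5 f=10, (2,2) g=5 f=8, (2,6) g=1 f=8, (3,3) g=5 f=8, (3,4) g=4 f=8, (3,5) g=3 f=8]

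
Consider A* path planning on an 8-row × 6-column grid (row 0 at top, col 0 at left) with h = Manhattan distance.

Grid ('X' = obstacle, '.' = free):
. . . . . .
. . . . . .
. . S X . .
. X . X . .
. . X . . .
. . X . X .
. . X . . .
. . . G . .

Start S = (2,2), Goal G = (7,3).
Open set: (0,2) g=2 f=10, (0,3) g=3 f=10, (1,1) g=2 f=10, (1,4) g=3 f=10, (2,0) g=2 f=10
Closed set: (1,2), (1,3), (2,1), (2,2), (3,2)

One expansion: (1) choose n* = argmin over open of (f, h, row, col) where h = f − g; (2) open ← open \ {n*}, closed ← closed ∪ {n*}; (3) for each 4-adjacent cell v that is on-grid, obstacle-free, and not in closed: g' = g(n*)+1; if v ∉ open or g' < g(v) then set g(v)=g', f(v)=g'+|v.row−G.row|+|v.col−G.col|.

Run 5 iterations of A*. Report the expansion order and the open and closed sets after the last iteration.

step 1: expand (0,3) (f=10, h=7) → closed; open now [(0,2) g=2 f=10, (0,4) g=4 f=12, (1,1) g=2 f=10, (1,4) g=3 f=10, (2,0) g=2 f=10]
step 2: expand (1,4) (f=10, h=7) → closed; open now [(0,2) g=2 f=10, (0,4) g=4 f=12, (1,1) g=2 f=10, (1,5) g=4 f=12, (2,0) g=2 f=10, (2,4) g=4 f=10]
step 3: expand (2,4) (f=10, h=6) → closed; open now [(0,2) g=2 f=10, (0,4) g=4 f=12, (1,1) g=2 f=10, (1,5) g=4 f=12, (2,0) g=2 f=10, (2,5) g=5 f=12, (3,4) g=5 f=10]
step 4: expand (3,4) (f=10, h=5) → closed; open now [(0,2) g=2 f=10, (0,4) g=4 f=12, (1,1) g=2 f=10, (1,5) g=4 f=12, (2,0) g=2 f=10, (2,5) g=5 f=12, (3,5) g=6 f=12, (4,4) g=6 f=10]
step 5: expand (4,4) (f=10, h=4) → closed; open now [(0,2) g=2 f=10, (0,4) g=4 f=12, (1,1) g=2 f=10, (1,5) g=4 f=12, (2,0) g=2 f=10, (2,5) g=5 f=12, (3,5) g=6 f=12, (4,3) g=7 f=10, (4,5) g=7 f=12]

order=[(0,3) → (1,4) → (2,4) → (3,4) → (4,4)]; open=[(0,2) g=2 f=10, (0,4) g=4 f=12, (1,1) g=2 f=10, (1,5) g=4 f=12, (2,0) g=2 f=10, (2,5) g=5 f=12, (3,5) g=6 f=12, (4,3) g=7 f=10, (4,5) g=7 f=12]; closed=[(0,3), (1,2), (1,3), (1,4), (2,1), (2,2), (2,4), (3,2), (3,4), (4,4)]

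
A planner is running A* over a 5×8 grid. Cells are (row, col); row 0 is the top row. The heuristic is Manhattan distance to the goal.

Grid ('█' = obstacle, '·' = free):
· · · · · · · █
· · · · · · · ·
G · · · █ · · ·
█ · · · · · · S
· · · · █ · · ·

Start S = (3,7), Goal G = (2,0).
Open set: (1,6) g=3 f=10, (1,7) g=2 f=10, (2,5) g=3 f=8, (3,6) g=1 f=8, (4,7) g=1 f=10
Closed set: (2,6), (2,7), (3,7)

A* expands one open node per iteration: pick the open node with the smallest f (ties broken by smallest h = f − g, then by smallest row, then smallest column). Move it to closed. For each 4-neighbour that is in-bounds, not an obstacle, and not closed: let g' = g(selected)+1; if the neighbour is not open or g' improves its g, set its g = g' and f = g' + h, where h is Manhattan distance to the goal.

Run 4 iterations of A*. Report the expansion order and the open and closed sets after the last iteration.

step 1: expand (2,5) (f=8, h=5) → closed; open now [(1,5) g=4 f=10, (1,6) g=3 f=10, (1,7) g=2 f=10, (3,5) g=4 f=10, (3,6) g=1 f=8, (4,7) g=1 f=10]
step 2: expand (3,6) (f=8, h=7) → closed; open now [(1,5) g=4 f=10, (1,6) g=3 f=10, (1,7) g=2 f=10, (3,5) g=2 f=8, (4,6) g=2 f=10, (4,7) g=1 f=10]
step 3: expand (3,5) (f=8, h=6) → closed; open now [(1,5) g=4 f=10, (1,6) g=3 f=10, (1,7) g=2 f=10, (3,4) g=3 f=8, (4,5) g=3 f=10, (4,6) g=2 f=10, (4,7) g=1 f=10]
step 4: expand (3,4) (f=8, h=5) → closed; open now [(1,5) g=4 f=10, (1,6) g=3 f=10, (1,7) g=2 f=10, (3,3) g=4 f=8, (4,5) g=3 f=10, (4,6) g=2 f=10, (4,7) g=1 f=10]

order=[(2,5) → (3,6) → (3,5) → (3,4)]; open=[(1,5) g=4 f=10, (1,6) g=3 f=10, (1,7) g=2 f=10, (3,3) g=4 f=8, (4,5) g=3 f=10, (4,6) g=2 f=10, (4,7) g=1 f=10]; closed=[(2,5), (2,6), (2,7), (3,4), (3,5), (3,6), (3,7)]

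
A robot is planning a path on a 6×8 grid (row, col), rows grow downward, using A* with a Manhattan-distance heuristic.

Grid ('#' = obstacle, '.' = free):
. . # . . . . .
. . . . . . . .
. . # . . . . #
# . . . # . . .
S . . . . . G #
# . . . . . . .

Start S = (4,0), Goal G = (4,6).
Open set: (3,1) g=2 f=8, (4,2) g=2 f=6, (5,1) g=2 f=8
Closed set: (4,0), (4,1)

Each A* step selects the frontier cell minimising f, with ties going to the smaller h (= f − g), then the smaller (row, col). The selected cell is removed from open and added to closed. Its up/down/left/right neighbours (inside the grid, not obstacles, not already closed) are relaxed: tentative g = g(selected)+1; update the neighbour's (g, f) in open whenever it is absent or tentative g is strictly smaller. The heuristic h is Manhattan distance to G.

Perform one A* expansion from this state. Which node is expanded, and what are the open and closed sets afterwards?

expanded=(4,2); open=[(3,1) g=2 f=8, (3,2) g=3 f=8, (4,3) g=3 f=6, (5,1) g=2 f=8, (5,2) g=3 f=8]; closed=[(4,0), (4,1), (4,2)]

step 1: expand (4,2) (f=6, h=4) → closed; open now [(3,1) g=2 f=8, (3,2) g=3 f=8, (4,3) g=3 f=6, (5,1) g=2 f=8, (5,2) g=3 f=8]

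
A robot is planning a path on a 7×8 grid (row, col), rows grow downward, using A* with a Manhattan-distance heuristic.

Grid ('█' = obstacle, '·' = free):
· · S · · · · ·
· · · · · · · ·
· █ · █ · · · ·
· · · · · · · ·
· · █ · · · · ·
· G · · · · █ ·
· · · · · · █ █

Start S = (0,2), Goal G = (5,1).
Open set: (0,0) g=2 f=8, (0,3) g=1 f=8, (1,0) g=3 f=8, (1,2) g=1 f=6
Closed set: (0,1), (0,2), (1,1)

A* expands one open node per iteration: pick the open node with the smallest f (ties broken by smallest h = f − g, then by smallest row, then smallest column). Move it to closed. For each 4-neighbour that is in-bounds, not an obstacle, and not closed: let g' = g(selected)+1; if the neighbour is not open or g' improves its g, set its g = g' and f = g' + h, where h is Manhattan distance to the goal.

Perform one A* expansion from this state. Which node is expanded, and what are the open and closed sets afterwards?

step 1: expand (1,2) (f=6, h=5) → closed; open now [(0,0) g=2 f=8, (0,3) g=1 f=8, (1,0) g=3 f=8, (1,3) g=2 f=8, (2,2) g=2 f=6]

expanded=(1,2); open=[(0,0) g=2 f=8, (0,3) g=1 f=8, (1,0) g=3 f=8, (1,3) g=2 f=8, (2,2) g=2 f=6]; closed=[(0,1), (0,2), (1,1), (1,2)]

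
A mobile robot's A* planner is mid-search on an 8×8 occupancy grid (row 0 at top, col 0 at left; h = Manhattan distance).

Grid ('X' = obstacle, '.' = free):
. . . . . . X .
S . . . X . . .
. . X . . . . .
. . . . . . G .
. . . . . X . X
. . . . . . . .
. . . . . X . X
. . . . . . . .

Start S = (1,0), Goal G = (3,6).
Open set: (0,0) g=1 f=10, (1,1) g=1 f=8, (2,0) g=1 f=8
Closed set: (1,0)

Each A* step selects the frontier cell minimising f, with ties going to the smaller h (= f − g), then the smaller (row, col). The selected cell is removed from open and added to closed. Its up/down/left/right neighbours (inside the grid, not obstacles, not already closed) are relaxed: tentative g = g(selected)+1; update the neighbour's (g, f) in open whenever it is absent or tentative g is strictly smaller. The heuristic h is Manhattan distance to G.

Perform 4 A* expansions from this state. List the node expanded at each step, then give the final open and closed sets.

step 1: expand (1,1) (f=8, h=7) → closed; open now [(0,0) g=1 f=10, (0,1) g=2 f=10, (1,2) g=2 f=8, (2,0) g=1 f=8, (2,1) g=2 f=8]
step 2: expand (1,2) (f=8, h=6) → closed; open now [(0,0) g=1 f=10, (0,1) g=2 f=10, (0,2) g=3 f=10, (1,3) g=3 f=8, (2,0) g=1 f=8, (2,1) g=2 f=8]
step 3: expand (1,3) (f=8, h=5) → closed; open now [(0,0) g=1 f=10, (0,1) g=2 f=10, (0,2) g=3 f=10, (0,3) g=4 f=10, (2,0) g=1 f=8, (2,1) g=2 f=8, (2,3) g=4 f=8]
step 4: expand (2,3) (f=8, h=4) → closed; open now [(0,0) g=1 f=10, (0,1) g=2 f=10, (0,2) g=3 f=10, (0,3) g=4 f=10, (2,0) g=1 f=8, (2,1) g=2 f=8, (2,4) g=5 f=8, (3,3) g=5 f=8]

order=[(1,1) → (1,2) → (1,3) → (2,3)]; open=[(0,0) g=1 f=10, (0,1) g=2 f=10, (0,2) g=3 f=10, (0,3) g=4 f=10, (2,0) g=1 f=8, (2,1) g=2 f=8, (2,4) g=5 f=8, (3,3) g=5 f=8]; closed=[(1,0), (1,1), (1,2), (1,3), (2,3)]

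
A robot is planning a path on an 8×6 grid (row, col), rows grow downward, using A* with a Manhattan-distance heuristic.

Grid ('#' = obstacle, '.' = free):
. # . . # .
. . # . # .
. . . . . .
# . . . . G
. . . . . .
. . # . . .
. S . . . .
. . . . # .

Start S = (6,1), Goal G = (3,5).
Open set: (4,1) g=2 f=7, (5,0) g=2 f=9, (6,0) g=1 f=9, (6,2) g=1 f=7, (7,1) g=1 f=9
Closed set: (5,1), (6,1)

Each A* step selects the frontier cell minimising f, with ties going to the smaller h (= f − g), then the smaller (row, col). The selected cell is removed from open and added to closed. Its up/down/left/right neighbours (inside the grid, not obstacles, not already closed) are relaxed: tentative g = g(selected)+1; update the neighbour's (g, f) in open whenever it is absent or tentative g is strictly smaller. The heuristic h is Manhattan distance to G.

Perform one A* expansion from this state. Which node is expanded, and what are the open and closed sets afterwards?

expanded=(4,1); open=[(3,1) g=3 f=7, (4,0) g=3 f=9, (4,2) g=3 f=7, (5,0) g=2 f=9, (6,0) g=1 f=9, (6,2) g=1 f=7, (7,1) g=1 f=9]; closed=[(4,1), (5,1), (6,1)]

step 1: expand (4,1) (f=7, h=5) → closed; open now [(3,1) g=3 f=7, (4,0) g=3 f=9, (4,2) g=3 f=7, (5,0) g=2 f=9, (6,0) g=1 f=9, (6,2) g=1 f=7, (7,1) g=1 f=9]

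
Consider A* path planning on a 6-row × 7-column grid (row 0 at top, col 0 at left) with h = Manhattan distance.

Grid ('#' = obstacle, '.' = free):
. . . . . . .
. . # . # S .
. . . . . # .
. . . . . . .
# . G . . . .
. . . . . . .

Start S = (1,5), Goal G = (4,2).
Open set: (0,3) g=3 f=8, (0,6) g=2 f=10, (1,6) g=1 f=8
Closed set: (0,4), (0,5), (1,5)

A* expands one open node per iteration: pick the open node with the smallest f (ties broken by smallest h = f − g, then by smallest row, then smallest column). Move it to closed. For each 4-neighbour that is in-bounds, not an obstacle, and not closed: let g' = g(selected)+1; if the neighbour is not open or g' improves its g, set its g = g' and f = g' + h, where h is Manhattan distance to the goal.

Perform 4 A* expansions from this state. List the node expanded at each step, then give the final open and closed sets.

step 1: expand (0,3) (f=8, h=5) → closed; open now [(0,2) g=4 f=8, (0,6) g=2 f=10, (1,3) g=4 f=8, (1,6) g=1 f=8]
step 2: expand (0,2) (f=8, h=4) → closed; open now [(0,1) g=5 f=10, (0,6) g=2 f=10, (1,3) g=4 f=8, (1,6) g=1 f=8]
step 3: expand (1,3) (f=8, h=4) → closed; open now [(0,1) g=5 f=10, (0,6) g=2 f=10, (1,6) g=1 f=8, (2,3) g=5 f=8]
step 4: expand (2,3) (f=8, h=3) → closed; open now [(0,1) g=5 f=10, (0,6) g=2 f=10, (1,6) g=1 f=8, (2,2) g=6 f=8, (2,4) g=6 f=10, (3,3) g=6 f=8]

order=[(0,3) → (0,2) → (1,3) → (2,3)]; open=[(0,1) g=5 f=10, (0,6) g=2 f=10, (1,6) g=1 f=8, (2,2) g=6 f=8, (2,4) g=6 f=10, (3,3) g=6 f=8]; closed=[(0,2), (0,3), (0,4), (0,5), (1,3), (1,5), (2,3)]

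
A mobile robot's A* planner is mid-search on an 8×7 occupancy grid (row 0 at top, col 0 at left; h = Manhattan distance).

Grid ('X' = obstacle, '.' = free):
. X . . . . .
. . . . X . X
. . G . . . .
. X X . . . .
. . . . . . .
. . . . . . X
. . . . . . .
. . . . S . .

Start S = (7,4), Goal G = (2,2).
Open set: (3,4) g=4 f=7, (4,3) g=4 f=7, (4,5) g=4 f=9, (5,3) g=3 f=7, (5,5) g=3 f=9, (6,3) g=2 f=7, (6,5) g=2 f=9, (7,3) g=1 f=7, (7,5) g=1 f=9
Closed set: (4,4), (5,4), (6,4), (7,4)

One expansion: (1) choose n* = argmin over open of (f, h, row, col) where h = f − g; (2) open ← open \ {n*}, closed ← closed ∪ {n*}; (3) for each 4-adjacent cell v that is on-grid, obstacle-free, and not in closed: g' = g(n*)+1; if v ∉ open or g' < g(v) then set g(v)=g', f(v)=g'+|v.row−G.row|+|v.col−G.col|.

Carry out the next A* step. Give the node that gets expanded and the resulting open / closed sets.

step 1: expand (3,4) (f=7, h=3) → closed; open now [(2,4) g=5 f=7, (3,3) g=5 f=7, (3,5) g=5 f=9, (4,3) g=4 f=7, (4,5) g=4 f=9, (5,3) g=3 f=7, (5,5) g=3 f=9, (6,3) g=2 f=7, (6,5) g=2 f=9, (7,3) g=1 f=7, (7,5) g=1 f=9]

expanded=(3,4); open=[(2,4) g=5 f=7, (3,3) g=5 f=7, (3,5) g=5 f=9, (4,3) g=4 f=7, (4,5) g=4 f=9, (5,3) g=3 f=7, (5,5) g=3 f=9, (6,3) g=2 f=7, (6,5) g=2 f=9, (7,3) g=1 f=7, (7,5) g=1 f=9]; closed=[(3,4), (4,4), (5,4), (6,4), (7,4)]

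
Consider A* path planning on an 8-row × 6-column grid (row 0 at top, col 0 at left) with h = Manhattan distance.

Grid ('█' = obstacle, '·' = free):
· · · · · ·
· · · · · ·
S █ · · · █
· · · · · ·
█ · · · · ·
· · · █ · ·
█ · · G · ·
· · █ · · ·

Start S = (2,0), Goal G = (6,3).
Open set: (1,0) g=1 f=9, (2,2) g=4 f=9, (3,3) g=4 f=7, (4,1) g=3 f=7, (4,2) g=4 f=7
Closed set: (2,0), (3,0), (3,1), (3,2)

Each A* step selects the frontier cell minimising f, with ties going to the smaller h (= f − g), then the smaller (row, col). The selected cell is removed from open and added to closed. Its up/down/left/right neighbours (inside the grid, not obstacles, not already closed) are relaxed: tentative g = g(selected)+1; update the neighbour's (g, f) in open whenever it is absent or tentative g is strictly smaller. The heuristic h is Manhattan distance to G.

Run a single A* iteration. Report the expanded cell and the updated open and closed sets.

step 1: expand (3,3) (f=7, h=3) → closed; open now [(1,0) g=1 f=9, (2,2) g=4 f=9, (2,3) g=5 f=9, (3,4) g=5 f=9, (4,1) g=3 f=7, (4,2) g=4 f=7, (4,3) g=5 f=7]

expanded=(3,3); open=[(1,0) g=1 f=9, (2,2) g=4 f=9, (2,3) g=5 f=9, (3,4) g=5 f=9, (4,1) g=3 f=7, (4,2) g=4 f=7, (4,3) g=5 f=7]; closed=[(2,0), (3,0), (3,1), (3,2), (3,3)]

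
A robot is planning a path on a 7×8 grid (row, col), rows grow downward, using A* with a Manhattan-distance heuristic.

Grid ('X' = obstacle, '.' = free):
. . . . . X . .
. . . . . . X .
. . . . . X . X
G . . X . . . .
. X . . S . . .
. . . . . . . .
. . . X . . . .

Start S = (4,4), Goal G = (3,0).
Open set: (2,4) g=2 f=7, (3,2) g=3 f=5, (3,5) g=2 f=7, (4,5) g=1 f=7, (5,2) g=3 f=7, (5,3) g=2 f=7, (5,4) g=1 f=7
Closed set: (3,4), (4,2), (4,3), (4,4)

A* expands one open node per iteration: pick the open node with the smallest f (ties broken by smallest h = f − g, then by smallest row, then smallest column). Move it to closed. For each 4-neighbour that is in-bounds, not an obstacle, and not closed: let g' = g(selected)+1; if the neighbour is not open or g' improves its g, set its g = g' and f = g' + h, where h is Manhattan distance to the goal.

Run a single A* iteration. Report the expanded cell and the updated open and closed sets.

expanded=(3,2); open=[(2,2) g=4 f=7, (2,4) g=2 f=7, (3,1) g=4 f=5, (3,5) g=2 f=7, (4,5) g=1 f=7, (5,2) g=3 f=7, (5,3) g=2 f=7, (5,4) g=1 f=7]; closed=[(3,2), (3,4), (4,2), (4,3), (4,4)]

step 1: expand (3,2) (f=5, h=2) → closed; open now [(2,2) g=4 f=7, (2,4) g=2 f=7, (3,1) g=4 f=5, (3,5) g=2 f=7, (4,5) g=1 f=7, (5,2) g=3 f=7, (5,3) g=2 f=7, (5,4) g=1 f=7]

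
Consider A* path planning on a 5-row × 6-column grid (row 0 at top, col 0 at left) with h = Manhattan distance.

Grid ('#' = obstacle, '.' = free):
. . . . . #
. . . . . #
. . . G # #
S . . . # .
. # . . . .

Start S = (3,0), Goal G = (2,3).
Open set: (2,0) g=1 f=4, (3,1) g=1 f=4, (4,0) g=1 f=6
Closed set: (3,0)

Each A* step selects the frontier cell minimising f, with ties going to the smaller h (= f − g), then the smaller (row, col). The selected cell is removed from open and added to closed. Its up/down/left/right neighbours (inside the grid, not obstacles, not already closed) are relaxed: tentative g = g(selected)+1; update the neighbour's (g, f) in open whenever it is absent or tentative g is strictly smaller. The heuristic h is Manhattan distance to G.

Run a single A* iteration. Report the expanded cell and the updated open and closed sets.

expanded=(2,0); open=[(1,0) g=2 f=6, (2,1) g=2 f=4, (3,1) g=1 f=4, (4,0) g=1 f=6]; closed=[(2,0), (3,0)]

step 1: expand (2,0) (f=4, h=3) → closed; open now [(1,0) g=2 f=6, (2,1) g=2 f=4, (3,1) g=1 f=4, (4,0) g=1 f=6]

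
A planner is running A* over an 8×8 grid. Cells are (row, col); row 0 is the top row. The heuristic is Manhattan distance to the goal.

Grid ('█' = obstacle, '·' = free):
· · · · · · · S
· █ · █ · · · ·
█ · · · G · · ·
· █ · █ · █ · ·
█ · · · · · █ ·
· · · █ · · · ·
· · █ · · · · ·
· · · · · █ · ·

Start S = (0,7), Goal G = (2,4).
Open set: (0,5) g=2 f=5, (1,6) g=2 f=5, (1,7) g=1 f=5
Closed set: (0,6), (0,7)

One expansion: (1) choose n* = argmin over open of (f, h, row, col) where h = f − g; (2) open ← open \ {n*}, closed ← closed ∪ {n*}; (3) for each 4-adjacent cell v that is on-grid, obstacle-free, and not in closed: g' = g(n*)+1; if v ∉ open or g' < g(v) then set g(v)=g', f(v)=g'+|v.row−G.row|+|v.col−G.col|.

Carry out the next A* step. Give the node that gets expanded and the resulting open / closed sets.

expanded=(0,5); open=[(0,4) g=3 f=5, (1,5) g=3 f=5, (1,6) g=2 f=5, (1,7) g=1 f=5]; closed=[(0,5), (0,6), (0,7)]

step 1: expand (0,5) (f=5, h=3) → closed; open now [(0,4) g=3 f=5, (1,5) g=3 f=5, (1,6) g=2 f=5, (1,7) g=1 f=5]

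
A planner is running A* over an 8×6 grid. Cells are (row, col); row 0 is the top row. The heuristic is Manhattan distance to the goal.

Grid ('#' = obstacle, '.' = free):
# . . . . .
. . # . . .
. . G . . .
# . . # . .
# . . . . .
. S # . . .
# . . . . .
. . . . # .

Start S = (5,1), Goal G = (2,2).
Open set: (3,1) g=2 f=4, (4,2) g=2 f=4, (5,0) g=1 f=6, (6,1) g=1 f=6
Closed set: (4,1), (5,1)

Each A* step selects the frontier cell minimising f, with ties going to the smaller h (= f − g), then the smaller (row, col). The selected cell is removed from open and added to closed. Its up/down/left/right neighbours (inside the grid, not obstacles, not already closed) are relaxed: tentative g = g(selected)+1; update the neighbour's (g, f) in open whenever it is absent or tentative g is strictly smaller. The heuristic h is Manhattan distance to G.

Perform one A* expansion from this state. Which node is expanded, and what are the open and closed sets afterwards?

step 1: expand (3,1) (f=4, h=2) → closed; open now [(2,1) g=3 f=4, (3,2) g=3 f=4, (4,2) g=2 f=4, (5,0) g=1 f=6, (6,1) g=1 f=6]

expanded=(3,1); open=[(2,1) g=3 f=4, (3,2) g=3 f=4, (4,2) g=2 f=4, (5,0) g=1 f=6, (6,1) g=1 f=6]; closed=[(3,1), (4,1), (5,1)]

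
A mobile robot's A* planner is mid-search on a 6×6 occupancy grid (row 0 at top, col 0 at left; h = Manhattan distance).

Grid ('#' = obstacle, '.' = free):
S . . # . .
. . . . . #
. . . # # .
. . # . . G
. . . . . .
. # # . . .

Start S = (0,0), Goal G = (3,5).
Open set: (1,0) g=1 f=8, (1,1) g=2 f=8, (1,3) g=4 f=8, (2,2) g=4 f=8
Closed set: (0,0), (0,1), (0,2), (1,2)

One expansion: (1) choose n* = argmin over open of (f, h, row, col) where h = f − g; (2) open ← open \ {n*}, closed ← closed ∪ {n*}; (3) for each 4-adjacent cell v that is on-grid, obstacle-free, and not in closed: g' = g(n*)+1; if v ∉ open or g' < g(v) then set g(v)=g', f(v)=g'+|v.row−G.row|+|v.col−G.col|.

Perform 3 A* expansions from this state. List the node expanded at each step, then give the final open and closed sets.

order=[(1,3) → (1,4) → (2,2)]; open=[(0,4) g=6 f=10, (1,0) g=1 f=8, (1,1) g=2 f=8, (2,1) g=5 f=10]; closed=[(0,0), (0,1), (0,2), (1,2), (1,3), (1,4), (2,2)]

step 1: expand (1,3) (f=8, h=4) → closed; open now [(1,0) g=1 f=8, (1,1) g=2 f=8, (1,4) g=5 f=8, (2,2) g=4 f=8]
step 2: expand (1,4) (f=8, h=3) → closed; open now [(0,4) g=6 f=10, (1,0) g=1 f=8, (1,1) g=2 f=8, (2,2) g=4 f=8]
step 3: expand (2,2) (f=8, h=4) → closed; open now [(0,4) g=6 f=10, (1,0) g=1 f=8, (1,1) g=2 f=8, (2,1) g=5 f=10]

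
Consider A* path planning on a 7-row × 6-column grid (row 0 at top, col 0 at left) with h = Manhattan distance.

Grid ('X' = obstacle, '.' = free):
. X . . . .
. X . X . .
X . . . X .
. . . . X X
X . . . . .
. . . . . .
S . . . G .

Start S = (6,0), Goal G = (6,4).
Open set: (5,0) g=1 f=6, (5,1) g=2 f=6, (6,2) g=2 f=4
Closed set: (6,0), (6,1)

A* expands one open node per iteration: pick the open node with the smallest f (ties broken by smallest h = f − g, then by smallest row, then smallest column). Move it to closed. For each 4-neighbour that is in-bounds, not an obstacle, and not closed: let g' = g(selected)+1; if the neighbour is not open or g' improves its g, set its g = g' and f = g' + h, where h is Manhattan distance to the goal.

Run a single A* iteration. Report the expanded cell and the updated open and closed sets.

expanded=(6,2); open=[(5,0) g=1 f=6, (5,1) g=2 f=6, (5,2) g=3 f=6, (6,3) g=3 f=4]; closed=[(6,0), (6,1), (6,2)]

step 1: expand (6,2) (f=4, h=2) → closed; open now [(5,0) g=1 f=6, (5,1) g=2 f=6, (5,2) g=3 f=6, (6,3) g=3 f=4]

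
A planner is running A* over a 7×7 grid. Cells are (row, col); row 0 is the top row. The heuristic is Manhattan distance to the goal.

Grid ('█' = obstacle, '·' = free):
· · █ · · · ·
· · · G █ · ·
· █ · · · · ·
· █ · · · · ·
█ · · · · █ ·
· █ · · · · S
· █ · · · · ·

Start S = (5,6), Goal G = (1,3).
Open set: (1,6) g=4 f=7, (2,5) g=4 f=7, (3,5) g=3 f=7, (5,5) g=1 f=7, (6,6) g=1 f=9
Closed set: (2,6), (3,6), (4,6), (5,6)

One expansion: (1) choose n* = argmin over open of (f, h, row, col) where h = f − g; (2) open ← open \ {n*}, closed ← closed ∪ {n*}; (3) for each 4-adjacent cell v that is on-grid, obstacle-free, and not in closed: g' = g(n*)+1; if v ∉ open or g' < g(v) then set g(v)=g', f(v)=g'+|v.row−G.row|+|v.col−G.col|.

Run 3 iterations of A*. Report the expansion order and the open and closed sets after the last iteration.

order=[(1,6) → (1,5) → (2,5)]; open=[(0,5) g=6 f=9, (0,6) g=5 f=9, (2,4) g=5 f=7, (3,5) g=3 f=7, (5,5) g=1 f=7, (6,6) g=1 f=9]; closed=[(1,5), (1,6), (2,5), (2,6), (3,6), (4,6), (5,6)]

step 1: expand (1,6) (f=7, h=3) → closed; open now [(0,6) g=5 f=9, (1,5) g=5 f=7, (2,5) g=4 f=7, (3,5) g=3 f=7, (5,5) g=1 f=7, (6,6) g=1 f=9]
step 2: expand (1,5) (f=7, h=2) → closed; open now [(0,5) g=6 f=9, (0,6) g=5 f=9, (2,5) g=4 f=7, (3,5) g=3 f=7, (5,5) g=1 f=7, (6,6) g=1 f=9]
step 3: expand (2,5) (f=7, h=3) → closed; open now [(0,5) g=6 f=9, (0,6) g=5 f=9, (2,4) g=5 f=7, (3,5) g=3 f=7, (5,5) g=1 f=7, (6,6) g=1 f=9]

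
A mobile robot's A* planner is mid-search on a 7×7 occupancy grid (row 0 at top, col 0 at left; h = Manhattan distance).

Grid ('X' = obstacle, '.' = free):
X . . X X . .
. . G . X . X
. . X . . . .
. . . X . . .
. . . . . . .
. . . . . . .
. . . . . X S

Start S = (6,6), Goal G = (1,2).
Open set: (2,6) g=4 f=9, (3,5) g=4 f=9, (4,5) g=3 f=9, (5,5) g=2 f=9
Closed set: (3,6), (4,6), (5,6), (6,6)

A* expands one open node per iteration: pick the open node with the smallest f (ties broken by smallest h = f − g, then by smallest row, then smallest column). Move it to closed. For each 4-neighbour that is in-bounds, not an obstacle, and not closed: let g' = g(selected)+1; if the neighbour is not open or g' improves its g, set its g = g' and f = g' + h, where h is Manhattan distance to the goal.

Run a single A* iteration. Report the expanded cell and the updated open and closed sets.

step 1: expand (2,6) (f=9, h=5) → closed; open now [(2,5) g=5 f=9, (3,5) g=4 f=9, (4,5) g=3 f=9, (5,5) g=2 f=9]

expanded=(2,6); open=[(2,5) g=5 f=9, (3,5) g=4 f=9, (4,5) g=3 f=9, (5,5) g=2 f=9]; closed=[(2,6), (3,6), (4,6), (5,6), (6,6)]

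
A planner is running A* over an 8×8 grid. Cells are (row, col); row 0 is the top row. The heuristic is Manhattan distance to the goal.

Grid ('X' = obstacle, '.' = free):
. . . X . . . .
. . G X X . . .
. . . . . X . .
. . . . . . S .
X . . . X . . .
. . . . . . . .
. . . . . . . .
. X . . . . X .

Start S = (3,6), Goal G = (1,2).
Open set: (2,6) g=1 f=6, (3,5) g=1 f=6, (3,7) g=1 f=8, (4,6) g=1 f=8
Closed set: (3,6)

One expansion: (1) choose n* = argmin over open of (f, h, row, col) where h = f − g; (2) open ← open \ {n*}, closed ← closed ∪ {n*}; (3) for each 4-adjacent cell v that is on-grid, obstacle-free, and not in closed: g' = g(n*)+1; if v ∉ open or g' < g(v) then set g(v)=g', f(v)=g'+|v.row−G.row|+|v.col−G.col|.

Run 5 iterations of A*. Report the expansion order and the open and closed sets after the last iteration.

step 1: expand (2,6) (f=6, h=5) → closed; open now [(1,6) g=2 f=6, (2,7) g=2 f=8, (3,5) g=1 f=6, (3,7) g=1 f=8, (4,6) g=1 f=8]
step 2: expand (1,6) (f=6, h=4) → closed; open now [(0,6) g=3 f=8, (1,5) g=3 f=6, (1,7) g=3 f=8, (2,7) g=2 f=8, (3,5) g=1 f=6, (3,7) g=1 f=8, (4,6) g=1 f=8]
step 3: expand (1,5) (f=6, h=3) → closed; open now [(0,5) g=4 f=8, (0,6) g=3 f=8, (1,7) g=3 f=8, (2,7) g=2 f=8, (3,5) g=1 f=6, (3,7) g=1 f=8, (4,6) g=1 f=8]
step 4: expand (3,5) (f=6, h=5) → closed; open now [(0,5) g=4 f=8, (0,6) g=3 f=8, (1,7) g=3 f=8, (2,7) g=2 f=8, (3,4) g=2 f=6, (3,7) g=1 f=8, (4,5) g=2 f=8, (4,6) g=1 f=8]
step 5: expand (3,4) (f=6, h=4) → closed; open now [(0,5) g=4 f=8, (0,6) g=3 f=8, (1,7) g=3 f=8, (2,4) g=3 f=6, (2,7) g=2 f=8, (3,3) g=3 f=6, (3,7) g=1 f=8, (4,5) g=2 f=8, (4,6) g=1 f=8]

order=[(2,6) → (1,6) → (1,5) → (3,5) → (3,4)]; open=[(0,5) g=4 f=8, (0,6) g=3 f=8, (1,7) g=3 f=8, (2,4) g=3 f=6, (2,7) g=2 f=8, (3,3) g=3 f=6, (3,7) g=1 f=8, (4,5) g=2 f=8, (4,6) g=1 f=8]; closed=[(1,5), (1,6), (2,6), (3,4), (3,5), (3,6)]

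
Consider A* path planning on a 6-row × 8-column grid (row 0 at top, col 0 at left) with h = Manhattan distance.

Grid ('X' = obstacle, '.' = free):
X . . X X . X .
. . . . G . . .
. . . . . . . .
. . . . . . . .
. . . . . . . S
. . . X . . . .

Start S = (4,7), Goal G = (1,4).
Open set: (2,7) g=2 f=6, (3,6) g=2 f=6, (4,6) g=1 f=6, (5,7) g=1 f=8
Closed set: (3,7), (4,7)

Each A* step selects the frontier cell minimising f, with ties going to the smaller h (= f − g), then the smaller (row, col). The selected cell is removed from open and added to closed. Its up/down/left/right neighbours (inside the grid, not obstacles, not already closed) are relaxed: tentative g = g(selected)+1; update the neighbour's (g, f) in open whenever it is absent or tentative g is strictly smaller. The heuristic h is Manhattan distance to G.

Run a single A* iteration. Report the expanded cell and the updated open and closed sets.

step 1: expand (2,7) (f=6, h=4) → closed; open now [(1,7) g=3 f=6, (2,6) g=3 f=6, (3,6) g=2 f=6, (4,6) g=1 f=6, (5,7) g=1 f=8]

expanded=(2,7); open=[(1,7) g=3 f=6, (2,6) g=3 f=6, (3,6) g=2 f=6, (4,6) g=1 f=6, (5,7) g=1 f=8]; closed=[(2,7), (3,7), (4,7)]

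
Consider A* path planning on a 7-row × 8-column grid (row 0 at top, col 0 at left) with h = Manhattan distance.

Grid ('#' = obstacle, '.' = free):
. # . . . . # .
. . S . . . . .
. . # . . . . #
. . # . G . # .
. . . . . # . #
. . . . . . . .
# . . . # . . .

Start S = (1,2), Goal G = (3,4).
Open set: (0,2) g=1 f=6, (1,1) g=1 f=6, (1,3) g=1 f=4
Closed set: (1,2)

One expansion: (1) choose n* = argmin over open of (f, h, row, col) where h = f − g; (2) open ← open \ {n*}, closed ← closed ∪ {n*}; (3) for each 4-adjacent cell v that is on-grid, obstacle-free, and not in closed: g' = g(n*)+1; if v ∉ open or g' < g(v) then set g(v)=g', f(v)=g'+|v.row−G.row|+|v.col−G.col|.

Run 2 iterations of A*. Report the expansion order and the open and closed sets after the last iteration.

order=[(1,3) → (1,4)]; open=[(0,2) g=1 f=6, (0,3) g=2 f=6, (0,4) g=3 f=6, (1,1) g=1 f=6, (1,5) g=3 f=6, (2,3) g=2 f=4, (2,4) g=3 f=4]; closed=[(1,2), (1,3), (1,4)]

step 1: expand (1,3) (f=4, h=3) → closed; open now [(0,2) g=1 f=6, (0,3) g=2 f=6, (1,1) g=1 f=6, (1,4) g=2 f=4, (2,3) g=2 f=4]
step 2: expand (1,4) (f=4, h=2) → closed; open now [(0,2) g=1 f=6, (0,3) g=2 f=6, (0,4) g=3 f=6, (1,1) g=1 f=6, (1,5) g=3 f=6, (2,3) g=2 f=4, (2,4) g=3 f=4]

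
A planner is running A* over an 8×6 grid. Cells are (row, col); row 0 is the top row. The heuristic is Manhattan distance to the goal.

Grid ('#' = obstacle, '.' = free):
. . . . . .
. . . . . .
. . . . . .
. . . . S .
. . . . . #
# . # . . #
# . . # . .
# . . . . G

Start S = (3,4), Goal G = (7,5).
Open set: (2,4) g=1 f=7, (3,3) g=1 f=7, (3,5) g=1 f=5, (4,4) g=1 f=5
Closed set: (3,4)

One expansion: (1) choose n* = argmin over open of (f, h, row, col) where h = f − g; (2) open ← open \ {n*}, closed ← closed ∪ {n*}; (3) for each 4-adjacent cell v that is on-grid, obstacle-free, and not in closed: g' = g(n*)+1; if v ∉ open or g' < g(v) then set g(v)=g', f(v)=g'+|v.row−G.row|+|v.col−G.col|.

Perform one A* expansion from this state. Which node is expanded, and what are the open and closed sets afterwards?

expanded=(3,5); open=[(2,4) g=1 f=7, (2,5) g=2 f=7, (3,3) g=1 f=7, (4,4) g=1 f=5]; closed=[(3,4), (3,5)]

step 1: expand (3,5) (f=5, h=4) → closed; open now [(2,4) g=1 f=7, (2,5) g=2 f=7, (3,3) g=1 f=7, (4,4) g=1 f=5]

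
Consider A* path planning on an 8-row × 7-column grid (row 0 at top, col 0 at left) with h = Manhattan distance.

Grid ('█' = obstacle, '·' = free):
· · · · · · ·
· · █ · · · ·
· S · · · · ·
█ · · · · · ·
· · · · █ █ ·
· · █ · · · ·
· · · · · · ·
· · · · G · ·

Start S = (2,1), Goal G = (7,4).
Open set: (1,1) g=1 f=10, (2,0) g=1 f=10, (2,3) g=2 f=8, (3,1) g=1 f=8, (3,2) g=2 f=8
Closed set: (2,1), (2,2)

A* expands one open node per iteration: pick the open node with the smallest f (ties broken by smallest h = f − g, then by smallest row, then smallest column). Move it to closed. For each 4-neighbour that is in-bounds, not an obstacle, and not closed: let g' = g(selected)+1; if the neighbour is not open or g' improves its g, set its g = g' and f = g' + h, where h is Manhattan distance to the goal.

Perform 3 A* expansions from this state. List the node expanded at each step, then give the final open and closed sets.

order=[(2,3) → (2,4) → (3,4)]; open=[(1,1) g=1 f=10, (1,3) g=3 f=10, (1,4) g=4 f=10, (2,0) g=1 f=10, (2,5) g=4 f=10, (3,1) g=1 f=8, (3,2) g=2 f=8, (3,3) g=3 f=8, (3,5) g=5 f=10]; closed=[(2,1), (2,2), (2,3), (2,4), (3,4)]

step 1: expand (2,3) (f=8, h=6) → closed; open now [(1,1) g=1 f=10, (1,3) g=3 f=10, (2,0) g=1 f=10, (2,4) g=3 f=8, (3,1) g=1 f=8, (3,2) g=2 f=8, (3,3) g=3 f=8]
step 2: expand (2,4) (f=8, h=5) → closed; open now [(1,1) g=1 f=10, (1,3) g=3 f=10, (1,4) g=4 f=10, (2,0) g=1 f=10, (2,5) g=4 f=10, (3,1) g=1 f=8, (3,2) g=2 f=8, (3,3) g=3 f=8, (3,4) g=4 f=8]
step 3: expand (3,4) (f=8, h=4) → closed; open now [(1,1) g=1 f=10, (1,3) g=3 f=10, (1,4) g=4 f=10, (2,0) g=1 f=10, (2,5) g=4 f=10, (3,1) g=1 f=8, (3,2) g=2 f=8, (3,3) g=3 f=8, (3,5) g=5 f=10]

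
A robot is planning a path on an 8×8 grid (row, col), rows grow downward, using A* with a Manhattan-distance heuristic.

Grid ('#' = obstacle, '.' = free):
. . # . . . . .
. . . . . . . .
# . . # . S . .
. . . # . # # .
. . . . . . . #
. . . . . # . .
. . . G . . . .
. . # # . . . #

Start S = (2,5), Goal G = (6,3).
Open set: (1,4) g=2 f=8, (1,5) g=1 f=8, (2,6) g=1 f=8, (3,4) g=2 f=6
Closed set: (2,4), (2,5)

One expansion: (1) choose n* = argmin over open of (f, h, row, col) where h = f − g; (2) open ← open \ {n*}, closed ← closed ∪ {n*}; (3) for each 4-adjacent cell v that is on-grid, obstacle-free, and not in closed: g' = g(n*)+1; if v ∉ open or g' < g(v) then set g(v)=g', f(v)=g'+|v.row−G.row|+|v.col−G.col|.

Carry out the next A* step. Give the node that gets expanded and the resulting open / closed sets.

step 1: expand (3,4) (f=6, h=4) → closed; open now [(1,4) g=2 f=8, (1,5) g=1 f=8, (2,6) g=1 f=8, (4,4) g=3 f=6]

expanded=(3,4); open=[(1,4) g=2 f=8, (1,5) g=1 f=8, (2,6) g=1 f=8, (4,4) g=3 f=6]; closed=[(2,4), (2,5), (3,4)]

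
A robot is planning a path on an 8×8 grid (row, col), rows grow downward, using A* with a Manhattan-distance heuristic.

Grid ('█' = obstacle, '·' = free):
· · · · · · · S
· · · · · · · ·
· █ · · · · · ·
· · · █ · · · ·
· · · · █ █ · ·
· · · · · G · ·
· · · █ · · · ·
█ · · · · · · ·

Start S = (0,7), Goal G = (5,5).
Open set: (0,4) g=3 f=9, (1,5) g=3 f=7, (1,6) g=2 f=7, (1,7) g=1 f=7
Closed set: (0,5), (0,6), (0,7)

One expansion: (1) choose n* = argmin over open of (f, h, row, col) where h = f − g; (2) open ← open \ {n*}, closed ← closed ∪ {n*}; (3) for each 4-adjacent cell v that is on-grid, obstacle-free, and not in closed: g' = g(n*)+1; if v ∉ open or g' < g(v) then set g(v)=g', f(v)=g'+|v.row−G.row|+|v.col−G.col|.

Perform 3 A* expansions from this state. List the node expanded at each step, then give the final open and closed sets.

order=[(1,5) → (2,5) → (3,5)]; open=[(0,4) g=3 f=9, (1,4) g=4 f=9, (1,6) g=2 f=7, (1,7) g=1 f=7, (2,4) g=5 f=9, (2,6) g=5 f=9, (3,4) g=6 f=9, (3,6) g=6 f=9]; closed=[(0,5), (0,6), (0,7), (1,5), (2,5), (3,5)]

step 1: expand (1,5) (f=7, h=4) → closed; open now [(0,4) g=3 f=9, (1,4) g=4 f=9, (1,6) g=2 f=7, (1,7) g=1 f=7, (2,5) g=4 f=7]
step 2: expand (2,5) (f=7, h=3) → closed; open now [(0,4) g=3 f=9, (1,4) g=4 f=9, (1,6) g=2 f=7, (1,7) g=1 f=7, (2,4) g=5 f=9, (2,6) g=5 f=9, (3,5) g=5 f=7]
step 3: expand (3,5) (f=7, h=2) → closed; open now [(0,4) g=3 f=9, (1,4) g=4 f=9, (1,6) g=2 f=7, (1,7) g=1 f=7, (2,4) g=5 f=9, (2,6) g=5 f=9, (3,4) g=6 f=9, (3,6) g=6 f=9]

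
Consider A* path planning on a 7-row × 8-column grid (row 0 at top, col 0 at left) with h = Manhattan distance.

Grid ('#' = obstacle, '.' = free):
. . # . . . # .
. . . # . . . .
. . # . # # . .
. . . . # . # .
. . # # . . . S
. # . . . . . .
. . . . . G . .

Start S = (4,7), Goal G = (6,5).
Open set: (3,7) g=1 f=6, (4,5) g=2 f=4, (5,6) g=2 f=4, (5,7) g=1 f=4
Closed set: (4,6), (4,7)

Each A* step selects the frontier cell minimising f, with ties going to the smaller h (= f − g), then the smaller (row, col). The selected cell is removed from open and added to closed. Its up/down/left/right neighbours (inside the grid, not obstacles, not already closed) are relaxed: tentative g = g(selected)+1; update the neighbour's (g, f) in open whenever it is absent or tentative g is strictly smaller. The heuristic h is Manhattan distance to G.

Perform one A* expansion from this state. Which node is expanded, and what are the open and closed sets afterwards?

expanded=(4,5); open=[(3,5) g=3 f=6, (3,7) g=1 f=6, (4,4) g=3 f=6, (5,5) g=3 f=4, (5,6) g=2 f=4, (5,7) g=1 f=4]; closed=[(4,5), (4,6), (4,7)]

step 1: expand (4,5) (f=4, h=2) → closed; open now [(3,5) g=3 f=6, (3,7) g=1 f=6, (4,4) g=3 f=6, (5,5) g=3 f=4, (5,6) g=2 f=4, (5,7) g=1 f=4]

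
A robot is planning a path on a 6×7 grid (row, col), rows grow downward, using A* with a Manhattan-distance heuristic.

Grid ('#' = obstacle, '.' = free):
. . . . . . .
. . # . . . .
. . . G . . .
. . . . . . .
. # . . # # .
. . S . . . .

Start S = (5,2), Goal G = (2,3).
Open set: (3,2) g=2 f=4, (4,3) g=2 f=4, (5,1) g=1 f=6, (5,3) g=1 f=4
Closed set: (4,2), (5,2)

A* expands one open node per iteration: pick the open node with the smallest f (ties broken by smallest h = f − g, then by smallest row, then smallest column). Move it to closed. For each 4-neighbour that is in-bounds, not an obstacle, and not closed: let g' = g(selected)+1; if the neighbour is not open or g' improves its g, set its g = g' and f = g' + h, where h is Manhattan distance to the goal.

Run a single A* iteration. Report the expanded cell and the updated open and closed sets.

step 1: expand (3,2) (f=4, h=2) → closed; open now [(2,2) g=3 f=4, (3,1) g=3 f=6, (3,3) g=3 f=4, (4,3) g=2 f=4, (5,1) g=1 f=6, (5,3) g=1 f=4]

expanded=(3,2); open=[(2,2) g=3 f=4, (3,1) g=3 f=6, (3,3) g=3 f=4, (4,3) g=2 f=4, (5,1) g=1 f=6, (5,3) g=1 f=4]; closed=[(3,2), (4,2), (5,2)]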